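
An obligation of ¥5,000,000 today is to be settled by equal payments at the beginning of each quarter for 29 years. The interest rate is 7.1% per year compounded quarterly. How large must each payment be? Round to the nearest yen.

¥100,222

Level annuity due; solve PV = PMT × [(1 − (1+r)^−n)/r] × (1+r) for PMT.
Periodic rate r = 0.071/4 per quarter; n is counted in quarters.
With n = 116: PMT = 5,000,000 / ([(1 − (1+r)^−n)/r] × (1+r)) = ¥100,222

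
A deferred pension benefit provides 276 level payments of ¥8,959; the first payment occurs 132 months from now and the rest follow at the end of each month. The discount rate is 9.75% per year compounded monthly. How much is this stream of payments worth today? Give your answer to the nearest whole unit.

¥341,056

Ordinary annuity of 276 payments, first payment at period 132.
Periodic rate r = 0.0975/12 per month; n is counted in months.
The ordinary-annuity PV formula values the stream one period before the first payment (period 131); discount that back 131 periods:
PV₀ = 8,959 × [1 − (1+r)^−276] / r × (1+r)^−131 = ¥341,056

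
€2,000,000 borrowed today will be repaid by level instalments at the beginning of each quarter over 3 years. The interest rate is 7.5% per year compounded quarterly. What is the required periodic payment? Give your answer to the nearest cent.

Level annuity due; solve PV = PMT × [(1 − (1+r)^−n)/r] × (1+r) for PMT.
Periodic rate r = 0.075/4 per quarter; n is counted in quarters.
With n = 12: PMT = 2,000,000 / ([(1 − (1+r)^−n)/r] × (1+r)) = €184,216.31

€184,216.31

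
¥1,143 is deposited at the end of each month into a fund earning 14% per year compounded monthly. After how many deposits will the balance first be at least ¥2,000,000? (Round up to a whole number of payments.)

Periodic rate r = 0.14/12 per month; n is counted in months.
Ordinary annuity FV: 2,000,000 = 1,143 × [((1+r)^n − 1)/r].
(1+r)^n = 1 + 2,000,000 × r / 1,143, so n = ln(1 + 2,000,000·r/1,143) / ln(1+r) = 264.16.
Round up to a whole number of payments: n = 265.

265 payments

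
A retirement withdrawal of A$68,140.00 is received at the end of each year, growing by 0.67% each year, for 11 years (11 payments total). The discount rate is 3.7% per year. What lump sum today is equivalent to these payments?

Periodic rate r = 0.037 per year.
Growing ordinary annuity: PV = PMT₁ × [1 − ((1+g)/(1+r))^n] / (r − g) = 68,140 × [1 − ((1+0.0067)/(1+r))^11] / (r − 0.0067) = A$625,936.76.

A$625,936.76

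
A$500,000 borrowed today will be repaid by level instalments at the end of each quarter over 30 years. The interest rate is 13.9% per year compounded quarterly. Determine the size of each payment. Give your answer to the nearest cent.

A$17,668.05

Level ordinary annuity; solve PV = PMT × [(1 − (1+r)^−n)/r] for PMT.
Periodic rate r = 0.139/4 per quarter; n is counted in quarters.
With n = 120: PMT = 500,000 / ([(1 − (1+r)^−n)/r]) = A$17,668.05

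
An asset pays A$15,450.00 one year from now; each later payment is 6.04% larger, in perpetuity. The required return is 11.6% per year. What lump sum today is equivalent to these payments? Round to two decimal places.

Periodic rate r = 0.116 per year.
Growing perpetuity (Gordon): PV = PMT₁ / (r − g) = 15,450 / (r − 0.0604) = A$277,877.70.

A$277,877.70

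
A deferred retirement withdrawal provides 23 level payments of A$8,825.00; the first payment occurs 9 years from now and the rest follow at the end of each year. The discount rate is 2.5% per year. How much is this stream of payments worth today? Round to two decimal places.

A$125,538.01

Ordinary annuity of 23 payments, first payment at period 9.
Periodic rate r = 0.025 per year.
The ordinary-annuity PV formula values the stream one period before the first payment (period 8); discount that back 8 periods:
PV₀ = 8,825 × [1 − (1+r)^−23] / r × (1+r)^−8 = A$125,538.01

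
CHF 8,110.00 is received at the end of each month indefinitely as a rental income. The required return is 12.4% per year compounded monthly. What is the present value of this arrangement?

CHF 784,838.71

Periodic rate r = 0.124/12 per month.
Level perpetuity: PV = PMT / r = 8,110 / (0.124/12) = CHF 784,838.71.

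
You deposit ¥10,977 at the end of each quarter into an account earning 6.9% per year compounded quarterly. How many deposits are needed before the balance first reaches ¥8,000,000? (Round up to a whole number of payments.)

Periodic rate r = 0.069/4 per quarter; n is counted in quarters.
Ordinary annuity FV: 8,000,000 = 10,977 × [((1+r)^n − 1)/r].
(1+r)^n = 1 + 8,000,000 × r / 10,977, so n = ln(1 + 8,000,000·r/10,977) / ln(1+r) = 152.49.
Round up to a whole number of payments: n = 153.

153 payments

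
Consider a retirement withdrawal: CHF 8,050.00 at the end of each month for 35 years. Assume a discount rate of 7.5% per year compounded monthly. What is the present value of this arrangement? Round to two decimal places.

This is an ordinary annuity: 420 payments of CHF 8,050.00 at the end of each month.
Periodic rate r = 0.075/12 per month; n is counted in months.
PV = PMT × [(1 − (1+r)^−n)/r] = 8,050 × [1 − (1+r)^−420] / r = CHF 1,193,932.27

CHF 1,193,932.27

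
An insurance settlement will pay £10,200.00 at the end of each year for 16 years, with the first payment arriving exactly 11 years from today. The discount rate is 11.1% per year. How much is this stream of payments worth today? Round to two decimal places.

£26,120.11

Ordinary annuity of 16 payments, first payment at period 11.
Periodic rate r = 0.111 per year.
The ordinary-annuity PV formula values the stream one period before the first payment (period 10); discount that back 10 periods:
PV₀ = 10,200 × [1 − (1+r)^−16] / r × (1+r)^−10 = £26,120.11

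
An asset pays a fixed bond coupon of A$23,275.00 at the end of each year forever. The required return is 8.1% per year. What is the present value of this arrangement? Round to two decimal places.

Periodic rate r = 0.081 per year.
Level perpetuity: PV = PMT / r = 23,275 / (0.081) = A$287,345.68.

A$287,345.68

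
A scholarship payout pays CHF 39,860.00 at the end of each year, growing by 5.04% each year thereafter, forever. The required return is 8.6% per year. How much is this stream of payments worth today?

Periodic rate r = 0.086 per year.
Growing perpetuity (Gordon): PV = PMT₁ / (r − g) = 39,860 / (r − 0.0504) = CHF 1,119,662.92.

CHF 1,119,662.92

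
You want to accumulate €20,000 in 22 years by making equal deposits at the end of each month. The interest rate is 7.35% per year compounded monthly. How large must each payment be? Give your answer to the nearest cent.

Level ordinary annuity; solve FV = PMT × [((1+r)^n − 1)/r] for PMT.
Periodic rate r = 0.0735/12 per month; n is counted in months.
With n = 264: PMT = 20,000 / ([((1+r)^n − 1)/r]) = €30.52

€30.52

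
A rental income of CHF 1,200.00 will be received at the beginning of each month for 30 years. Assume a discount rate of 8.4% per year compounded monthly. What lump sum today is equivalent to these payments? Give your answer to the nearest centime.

CHF 158,616.47

This is an annuity due: 360 payments of CHF 1,200.00 at the beginning of each month.
Periodic rate r = 0.084/12 per month; n is counted in months.
PV = PMT × [(1 − (1+r)^−n)/r] × (1+r) = 1,200 × [1 − (1+r)^−360] / r × (1+r) = CHF 158,616.47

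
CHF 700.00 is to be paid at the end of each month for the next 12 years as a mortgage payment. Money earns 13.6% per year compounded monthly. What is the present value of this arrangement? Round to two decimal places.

This is an ordinary annuity: 144 payments of CHF 700.00 at the end of each month.
Periodic rate r = 0.136/12 per month; n is counted in months.
PV = PMT × [(1 − (1+r)^−n)/r] = 700 × [1 − (1+r)^−144] / r = CHF 49,575.99

CHF 49,575.99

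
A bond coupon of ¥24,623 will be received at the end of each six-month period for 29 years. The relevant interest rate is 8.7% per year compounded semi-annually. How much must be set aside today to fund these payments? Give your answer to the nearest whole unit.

This is an ordinary annuity: 58 payments of ¥24,623 at the end of each six-month period.
Periodic rate r = 0.087/2 per half-year; n is counted in half-years.
PV = PMT × [(1 − (1+r)^−n)/r] = 24,623 × [1 − (1+r)^−58] / r = ¥518,151

¥518,151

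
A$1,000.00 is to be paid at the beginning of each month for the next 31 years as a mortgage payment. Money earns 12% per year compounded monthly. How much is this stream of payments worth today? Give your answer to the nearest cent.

This is an annuity due: 372 payments of A$1,000.00 at the beginning of each month.
Periodic rate r = 0.12/12 per month; n is counted in months.
PV = PMT × [(1 − (1+r)^−n)/r] × (1+r) = 1,000 × [1 − (1+r)^−372] / r × (1+r) = A$98,506.72

A$98,506.72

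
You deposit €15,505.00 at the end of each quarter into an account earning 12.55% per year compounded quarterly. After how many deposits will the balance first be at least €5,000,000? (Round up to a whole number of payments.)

Periodic rate r = 0.1255/4 per quarter; n is counted in quarters.
Ordinary annuity FV: 5,000,000 = 15,505 × [((1+r)^n − 1)/r].
(1+r)^n = 1 + 5,000,000 × r / 15,505, so n = ln(1 + 5,000,000·r/15,505) / ln(1+r) = 77.96.
Round up to a whole number of payments: n = 78.

78 payments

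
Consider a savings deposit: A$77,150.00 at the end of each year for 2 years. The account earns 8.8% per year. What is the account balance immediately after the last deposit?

This is an ordinary annuity: 2 deposits of A$77,150.00 at the end of each year.
Periodic rate r = 0.088 per year.
FV = PMT × [((1+r)^n − 1)/r] = 77,150 × [(1+r)^2 − 1] / r = A$161,089.20

A$161,089.20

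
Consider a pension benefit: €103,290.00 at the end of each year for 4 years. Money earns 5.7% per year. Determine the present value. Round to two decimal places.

This is an ordinary annuity: 4 payments of €103,290.00 at the end of each year.
Periodic rate r = 0.057 per year.
PV = PMT × [(1 − (1+r)^−n)/r] = 103,290 × [1 − (1+r)^−4] / r = €360,383.22

€360,383.22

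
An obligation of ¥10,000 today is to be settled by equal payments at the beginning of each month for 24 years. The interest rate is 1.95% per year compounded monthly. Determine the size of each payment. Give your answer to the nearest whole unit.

¥43

Level annuity due; solve PV = PMT × [(1 − (1+r)^−n)/r] × (1+r) for PMT.
Periodic rate r = 0.0195/12 per month; n is counted in months.
With n = 288: PMT = 10,000 / ([(1 − (1+r)^−n)/r] × (1+r)) = ¥43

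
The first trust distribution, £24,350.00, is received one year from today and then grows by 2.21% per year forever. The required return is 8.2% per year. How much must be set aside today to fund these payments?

Periodic rate r = 0.082 per year.
Growing perpetuity (Gordon): PV = PMT₁ / (r − g) = 24,350 / (r − 0.0221) = £406,510.85.

£406,510.85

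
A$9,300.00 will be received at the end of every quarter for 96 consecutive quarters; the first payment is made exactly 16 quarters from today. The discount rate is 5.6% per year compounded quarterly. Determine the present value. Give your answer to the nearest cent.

Ordinary annuity of 96 payments, first payment at period 16.
Periodic rate r = 0.056/4 per quarter; n is counted in quarters.
The ordinary-annuity PV formula values the stream one period before the first payment (period 15); discount that back 15 periods:
PV₀ = 9,300 × [1 − (1+r)^−96] / r × (1+r)^−15 = A$397,292.20

A$397,292.20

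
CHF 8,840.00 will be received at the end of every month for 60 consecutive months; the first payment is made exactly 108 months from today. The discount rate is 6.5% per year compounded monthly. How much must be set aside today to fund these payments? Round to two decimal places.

Ordinary annuity of 60 payments, first payment at period 108.
Periodic rate r = 0.065/12 per month; n is counted in months.
The ordinary-annuity PV formula values the stream one period before the first payment (period 107); discount that back 107 periods:
PV₀ = 8,840 × [1 − (1+r)^−60] / r × (1+r)^−107 = CHF 253,464.04

CHF 253,464.04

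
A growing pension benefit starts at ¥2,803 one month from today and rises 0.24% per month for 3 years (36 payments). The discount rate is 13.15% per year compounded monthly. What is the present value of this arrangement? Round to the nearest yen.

Periodic rate r = 0.1315/12 per month; n is counted in months.
Growing ordinary annuity: PV = PMT₁ × [1 − ((1+g)/(1+r))^n] / (r − g) = 2,803 × [1 − ((1+0.0024)/(1+r))^36] / (r − 0.0024) = ¥86,352.

¥86,352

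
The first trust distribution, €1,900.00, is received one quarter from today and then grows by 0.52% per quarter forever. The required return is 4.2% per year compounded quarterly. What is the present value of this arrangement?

Periodic rate r = 0.042/4 per quarter.
Growing perpetuity (Gordon): PV = PMT₁ / (r − g) = 1,900 / (r − 0.0052) = €358,490.57.

€358,490.57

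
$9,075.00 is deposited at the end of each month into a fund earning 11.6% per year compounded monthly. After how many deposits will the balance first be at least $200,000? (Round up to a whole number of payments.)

Periodic rate r = 0.116/12 per month; n is counted in months.
Ordinary annuity FV: 200,000 = 9,075 × [((1+r)^n − 1)/r].
(1+r)^n = 1 + 200,000 × r / 9,075, so n = ln(1 + 200,000·r/9,075) / ln(1+r) = 20.08.
Round up to a whole number of payments: n = 21.

21 payments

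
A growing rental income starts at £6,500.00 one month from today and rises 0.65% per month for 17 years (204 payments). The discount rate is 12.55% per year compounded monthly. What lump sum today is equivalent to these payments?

Periodic rate r = 0.1255/12 per month; n is counted in months.
Growing ordinary annuity: PV = PMT₁ × [1 − ((1+g)/(1+r))^n] / (r − g) = 6,500 × [1 − ((1+0.0065)/(1+r))^204] / (r − 0.0065) = £904,784.72.

£904,784.72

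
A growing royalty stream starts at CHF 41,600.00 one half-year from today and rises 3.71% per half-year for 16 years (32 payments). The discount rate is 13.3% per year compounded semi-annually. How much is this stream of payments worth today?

CHF 836,525.37

Periodic rate r = 0.133/2 per half-year; n is counted in half-years.
Growing ordinary annuity: PV = PMT₁ × [1 − ((1+g)/(1+r))^n] / (r − g) = 41,600 × [1 − ((1+0.0371)/(1+r))^32] / (r − 0.0371) = CHF 836,525.37.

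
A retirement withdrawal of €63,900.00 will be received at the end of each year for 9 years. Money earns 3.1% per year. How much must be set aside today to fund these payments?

This is an ordinary annuity: 9 payments of €63,900.00 at the end of each year.
Periodic rate r = 0.031 per year.
PV = PMT × [(1 − (1+r)^−n)/r] = 63,900 × [1 − (1+r)^−9] / r = €495,220.30

€495,220.30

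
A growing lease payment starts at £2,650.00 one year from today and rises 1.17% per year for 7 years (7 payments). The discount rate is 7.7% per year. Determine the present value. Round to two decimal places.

£14,388.94

Periodic rate r = 0.077 per year.
Growing ordinary annuity: PV = PMT₁ × [1 − ((1+g)/(1+r))^n] / (r − g) = 2,650 × [1 − ((1+0.0117)/(1+r))^7] / (r − 0.0117) = £14,388.94.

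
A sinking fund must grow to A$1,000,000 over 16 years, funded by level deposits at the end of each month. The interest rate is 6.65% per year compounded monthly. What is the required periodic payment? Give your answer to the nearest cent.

Level ordinary annuity; solve FV = PMT × [((1+r)^n − 1)/r] for PMT.
Periodic rate r = 0.0665/12 per month; n is counted in months.
With n = 192: PMT = 1,000,000 / ([((1+r)^n − 1)/r]) = A$2,932.97

A$2,932.97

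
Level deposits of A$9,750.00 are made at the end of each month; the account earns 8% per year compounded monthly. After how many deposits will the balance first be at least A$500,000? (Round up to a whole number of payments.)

Periodic rate r = 0.08/12 per month; n is counted in months.
Ordinary annuity FV: 500,000 = 9,750 × [((1+r)^n − 1)/r].
(1+r)^n = 1 + 500,000 × r / 9,750, so n = ln(1 + 500,000·r/9,750) / ln(1+r) = 44.26.
Round up to a whole number of payments: n = 45.

45 payments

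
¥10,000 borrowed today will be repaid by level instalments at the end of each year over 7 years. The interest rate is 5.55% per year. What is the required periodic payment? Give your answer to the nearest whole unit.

¥1,763

Level ordinary annuity; solve PV = PMT × [(1 − (1+r)^−n)/r] for PMT.
Periodic rate r = 0.0555 per year.
With n = 7: PMT = 10,000 / ([(1 − (1+r)^−n)/r]) = ¥1,763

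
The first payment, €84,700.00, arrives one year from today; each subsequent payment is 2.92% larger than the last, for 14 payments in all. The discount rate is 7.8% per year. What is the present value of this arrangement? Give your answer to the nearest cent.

Periodic rate r = 0.078 per year.
Growing ordinary annuity: PV = PMT₁ × [1 − ((1+g)/(1+r))^n] / (r − g) = 84,700 × [1 − ((1+0.0292)/(1+r))^14] / (r − 0.0292) = €828,257.73.

€828,257.73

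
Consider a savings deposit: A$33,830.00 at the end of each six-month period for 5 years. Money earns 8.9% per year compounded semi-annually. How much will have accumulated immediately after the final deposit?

This is an ordinary annuity: 10 deposits of A$33,830.00 at the end of each six-month period.
Periodic rate r = 0.089/2 per half-year; n is counted in half-years.
FV = PMT × [((1+r)^n − 1)/r] = 33,830 × [(1+r)^10 − 1] / r = A$414,744.34

A$414,744.34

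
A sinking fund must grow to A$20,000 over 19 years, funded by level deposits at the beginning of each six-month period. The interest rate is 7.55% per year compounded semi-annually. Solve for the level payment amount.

A$235.59

Level annuity due; solve FV = PMT × [((1+r)^n − 1)/r] × (1+r) for PMT.
Periodic rate r = 0.0755/2 per half-year; n is counted in half-years.
With n = 38: PMT = 20,000 / ([((1+r)^n − 1)/r] × (1+r)) = A$235.59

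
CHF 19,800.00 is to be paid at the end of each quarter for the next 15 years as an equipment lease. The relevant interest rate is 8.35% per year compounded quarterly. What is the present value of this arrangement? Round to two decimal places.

This is an ordinary annuity: 60 payments of CHF 19,800.00 at the end of each quarter.
Periodic rate r = 0.0835/4 per quarter; n is counted in quarters.
PV = PMT × [(1 − (1+r)^−n)/r] = 19,800 × [1 − (1+r)^−60] / r = CHF 673,913.07

CHF 673,913.07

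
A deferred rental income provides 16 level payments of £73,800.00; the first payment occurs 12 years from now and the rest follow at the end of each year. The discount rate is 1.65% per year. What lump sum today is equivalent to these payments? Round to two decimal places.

£860,632.05

Ordinary annuity of 16 payments, first payment at period 12.
Periodic rate r = 0.0165 per year.
The ordinary-annuity PV formula values the stream one period before the first payment (period 11); discount that back 11 periods:
PV₀ = 73,800 × [1 − (1+r)^−16] / r × (1+r)^−11 = £860,632.05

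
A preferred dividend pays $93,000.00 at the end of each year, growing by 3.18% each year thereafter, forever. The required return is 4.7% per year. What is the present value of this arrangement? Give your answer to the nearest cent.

$6,118,421.05

Periodic rate r = 0.047 per year.
Growing perpetuity (Gordon): PV = PMT₁ / (r − g) = 93,000 / (r − 0.0318) = $6,118,421.05.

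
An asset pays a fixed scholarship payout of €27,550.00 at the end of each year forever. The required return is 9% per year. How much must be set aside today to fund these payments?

€306,111.11

Periodic rate r = 0.09 per year.
Level perpetuity: PV = PMT / r = 27,550 / (0.09) = €306,111.11.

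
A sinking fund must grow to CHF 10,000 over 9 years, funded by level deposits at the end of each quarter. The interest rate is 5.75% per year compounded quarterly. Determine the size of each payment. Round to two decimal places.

CHF 214.02

Level ordinary annuity; solve FV = PMT × [((1+r)^n − 1)/r] for PMT.
Periodic rate r = 0.0575/4 per quarter; n is counted in quarters.
With n = 36: PMT = 10,000 / ([((1+r)^n − 1)/r]) = CHF 214.02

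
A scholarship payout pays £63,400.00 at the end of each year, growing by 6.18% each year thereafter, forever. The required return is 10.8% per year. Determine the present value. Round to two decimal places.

Periodic rate r = 0.108 per year.
Growing perpetuity (Gordon): PV = PMT₁ / (r − g) = 63,400 / (r − 0.0618) = £1,372,294.37.

£1,372,294.37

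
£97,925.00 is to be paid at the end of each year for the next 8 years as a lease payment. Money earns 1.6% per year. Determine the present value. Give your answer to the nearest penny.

£729,876.00

This is an ordinary annuity: 8 payments of £97,925.00 at the end of each year.
Periodic rate r = 0.016 per year.
PV = PMT × [(1 − (1+r)^−n)/r] = 97,925 × [1 − (1+r)^−8] / r = £729,876.00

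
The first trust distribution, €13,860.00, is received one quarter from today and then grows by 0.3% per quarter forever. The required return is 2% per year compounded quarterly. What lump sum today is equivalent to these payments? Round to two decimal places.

Periodic rate r = 0.02/4 per quarter.
Growing perpetuity (Gordon): PV = PMT₁ / (r − g) = 13,860 / (r − 0.003) = €6,930,000.00.

€6,930,000.00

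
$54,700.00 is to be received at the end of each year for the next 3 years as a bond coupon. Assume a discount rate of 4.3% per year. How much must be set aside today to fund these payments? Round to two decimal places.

This is an ordinary annuity: 3 payments of $54,700.00 at the end of each year.
Periodic rate r = 0.043 per year.
PV = PMT × [(1 − (1+r)^−n)/r] = 54,700 × [1 − (1+r)^−3] / r = $150,937.28

$150,937.28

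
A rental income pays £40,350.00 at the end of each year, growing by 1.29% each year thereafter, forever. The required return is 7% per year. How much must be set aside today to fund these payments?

£706,654.99

Periodic rate r = 0.07 per year.
Growing perpetuity (Gordon): PV = PMT₁ / (r − g) = 40,350 / (r − 0.0129) = £706,654.99.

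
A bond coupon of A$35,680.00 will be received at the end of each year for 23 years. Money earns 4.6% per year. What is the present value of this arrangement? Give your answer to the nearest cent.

A$499,951.22

This is an ordinary annuity: 23 payments of A$35,680.00 at the end of each year.
Periodic rate r = 0.046 per year.
PV = PMT × [(1 − (1+r)^−n)/r] = 35,680 × [1 − (1+r)^−23] / r = A$499,951.22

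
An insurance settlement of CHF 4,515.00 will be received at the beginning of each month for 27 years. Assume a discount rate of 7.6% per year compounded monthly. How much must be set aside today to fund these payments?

This is an annuity due: 324 payments of CHF 4,515.00 at the beginning of each month.
Periodic rate r = 0.076/12 per month; n is counted in months.
PV = PMT × [(1 − (1+r)^−n)/r] × (1+r) = 4,515 × [1 − (1+r)^−324] / r × (1+r) = CHF 624,640.25

CHF 624,640.25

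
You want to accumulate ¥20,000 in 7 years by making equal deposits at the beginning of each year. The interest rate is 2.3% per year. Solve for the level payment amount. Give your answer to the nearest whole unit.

Level annuity due; solve FV = PMT × [((1+r)^n − 1)/r] × (1+r) for PMT.
Periodic rate r = 0.023 per year.
With n = 7: PMT = 20,000 / ([((1+r)^n − 1)/r] × (1+r)) = ¥2,606

¥2,606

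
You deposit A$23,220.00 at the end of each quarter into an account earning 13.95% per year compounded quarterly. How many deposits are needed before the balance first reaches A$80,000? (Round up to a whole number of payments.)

4 payments

Periodic rate r = 0.1395/4 per quarter; n is counted in quarters.
Ordinary annuity FV: 80,000 = 23,220 × [((1+r)^n − 1)/r].
(1+r)^n = 1 + 80,000 × r / 23,220, so n = ln(1 + 80,000·r/23,220) / ln(1+r) = 3.31.
Round up to a whole number of payments: n = 4.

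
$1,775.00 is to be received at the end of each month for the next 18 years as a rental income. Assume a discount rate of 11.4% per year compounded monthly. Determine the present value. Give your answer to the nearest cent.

$162,603.43

This is an ordinary annuity: 216 payments of $1,775.00 at the end of each month.
Periodic rate r = 0.114/12 per month; n is counted in months.
PV = PMT × [(1 − (1+r)^−n)/r] = 1,775 × [1 − (1+r)^−216] / r = $162,603.43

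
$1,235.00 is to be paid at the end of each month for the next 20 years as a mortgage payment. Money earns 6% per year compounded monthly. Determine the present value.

$172,382.25

This is an ordinary annuity: 240 payments of $1,235.00 at the end of each month.
Periodic rate r = 0.06/12 per month; n is counted in months.
PV = PMT × [(1 − (1+r)^−n)/r] = 1,235 × [1 − (1+r)^−240] / r = $172,382.25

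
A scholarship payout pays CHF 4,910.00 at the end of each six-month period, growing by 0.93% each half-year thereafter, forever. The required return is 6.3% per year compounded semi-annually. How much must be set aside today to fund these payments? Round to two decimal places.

Periodic rate r = 0.063/2 per half-year.
Growing perpetuity (Gordon): PV = PMT₁ / (r − g) = 4,910 / (r − 0.0093) = CHF 221,171.17.

CHF 221,171.17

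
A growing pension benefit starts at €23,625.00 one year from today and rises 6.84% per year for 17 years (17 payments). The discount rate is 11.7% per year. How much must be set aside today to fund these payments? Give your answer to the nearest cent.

€257,915.36

Periodic rate r = 0.117 per year.
Growing ordinary annuity: PV = PMT₁ × [1 − ((1+g)/(1+r))^n] / (r − g) = 23,625 × [1 − ((1+0.0684)/(1+r))^17] / (r − 0.0684) = €257,915.36.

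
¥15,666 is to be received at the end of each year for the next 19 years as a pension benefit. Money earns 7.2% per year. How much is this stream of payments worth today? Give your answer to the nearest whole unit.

This is an ordinary annuity: 19 payments of ¥15,666 at the end of each year.
Periodic rate r = 0.072 per year.
PV = PMT × [(1 − (1+r)^−n)/r] = 15,666 × [1 − (1+r)^−19] / r = ¥159,517

¥159,517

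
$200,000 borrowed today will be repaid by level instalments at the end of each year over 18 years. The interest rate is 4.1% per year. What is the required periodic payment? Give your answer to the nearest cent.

$15,927.34

Level ordinary annuity; solve PV = PMT × [(1 − (1+r)^−n)/r] for PMT.
Periodic rate r = 0.041 per year.
With n = 18: PMT = 200,000 / ([(1 − (1+r)^−n)/r]) = $15,927.34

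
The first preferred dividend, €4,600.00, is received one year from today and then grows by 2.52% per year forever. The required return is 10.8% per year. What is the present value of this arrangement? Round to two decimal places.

€55,555.56

Periodic rate r = 0.108 per year.
Growing perpetuity (Gordon): PV = PMT₁ / (r − g) = 4,600 / (r − 0.0252) = €55,555.56.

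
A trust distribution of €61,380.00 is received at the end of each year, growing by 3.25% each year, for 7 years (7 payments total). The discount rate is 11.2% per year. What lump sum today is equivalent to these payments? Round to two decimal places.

€312,711.78

Periodic rate r = 0.112 per year.
Growing ordinary annuity: PV = PMT₁ × [1 − ((1+g)/(1+r))^n] / (r − g) = 61,380 × [1 − ((1+0.0325)/(1+r))^7] / (r − 0.0325) = €312,711.78.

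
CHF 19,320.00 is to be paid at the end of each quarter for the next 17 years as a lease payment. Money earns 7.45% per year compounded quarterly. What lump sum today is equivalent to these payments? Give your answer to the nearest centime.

This is an ordinary annuity: 68 payments of CHF 19,320.00 at the end of each quarter.
Periodic rate r = 0.0745/4 per quarter; n is counted in quarters.
PV = PMT × [(1 − (1+r)^−n)/r] = 19,320 × [1 − (1+r)^−68] / r = CHF 741,557.54

CHF 741,557.54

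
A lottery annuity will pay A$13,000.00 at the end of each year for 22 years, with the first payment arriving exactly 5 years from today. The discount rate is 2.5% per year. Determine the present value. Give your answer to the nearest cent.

Ordinary annuity of 22 payments, first payment at period 5.
Periodic rate r = 0.025 per year.
The ordinary-annuity PV formula values the stream one period before the first payment (period 4); discount that back 4 periods:
PV₀ = 13,000 × [1 − (1+r)^−22] / r × (1+r)^−4 = A$197,452.28

A$197,452.28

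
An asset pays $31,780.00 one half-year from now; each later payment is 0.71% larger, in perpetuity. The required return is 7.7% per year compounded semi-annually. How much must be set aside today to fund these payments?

Periodic rate r = 0.077/2 per half-year.
Growing perpetuity (Gordon): PV = PMT₁ / (r − g) = 31,780 / (r − 0.0071) = $1,012,101.91.

$1,012,101.91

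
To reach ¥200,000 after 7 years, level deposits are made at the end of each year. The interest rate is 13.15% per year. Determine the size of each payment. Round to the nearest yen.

¥19,133

Level ordinary annuity; solve FV = PMT × [((1+r)^n − 1)/r] for PMT.
Periodic rate r = 0.1315 per year.
With n = 7: PMT = 200,000 / ([((1+r)^n − 1)/r]) = ¥19,133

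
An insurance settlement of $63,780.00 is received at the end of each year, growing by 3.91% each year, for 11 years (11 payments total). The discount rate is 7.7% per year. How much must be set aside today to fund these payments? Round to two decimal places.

Periodic rate r = 0.077 per year.
Growing ordinary annuity: PV = PMT₁ × [1 − ((1+g)/(1+r))^n] / (r − g) = 63,780 × [1 − ((1+0.0391)/(1+r))^11] / (r − 0.0391) = $548,091.32.

$548,091.32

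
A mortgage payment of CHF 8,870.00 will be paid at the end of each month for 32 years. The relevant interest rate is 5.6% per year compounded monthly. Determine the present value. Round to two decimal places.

This is an ordinary annuity: 384 payments of CHF 8,870.00 at the end of each month.
Periodic rate r = 0.056/12 per month; n is counted in months.
PV = PMT × [(1 − (1+r)^−n)/r] = 8,870 × [1 − (1+r)^−384] / r = CHF 1,582,681.84

CHF 1,582,681.84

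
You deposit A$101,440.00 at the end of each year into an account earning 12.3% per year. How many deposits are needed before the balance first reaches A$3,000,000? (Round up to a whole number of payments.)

14 payments

Periodic rate r = 0.123 per year.
Ordinary annuity FV: 3,000,000 = 101,440 × [((1+r)^n − 1)/r].
(1+r)^n = 1 + 3,000,000 × r / 101,440, so n = ln(1 + 3,000,000·r/101,440) / ln(1+r) = 13.23.
Round up to a whole number of payments: n = 14.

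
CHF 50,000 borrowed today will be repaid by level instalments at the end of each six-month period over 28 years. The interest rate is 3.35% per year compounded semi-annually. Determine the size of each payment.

CHF 1,383.07

Level ordinary annuity; solve PV = PMT × [(1 − (1+r)^−n)/r] for PMT.
Periodic rate r = 0.0335/2 per half-year; n is counted in half-years.
With n = 56: PMT = 50,000 / ([(1 − (1+r)^−n)/r]) = CHF 1,383.07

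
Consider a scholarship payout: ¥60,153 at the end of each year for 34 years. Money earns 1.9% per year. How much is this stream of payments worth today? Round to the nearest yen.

This is an ordinary annuity: 34 payments of ¥60,153 at the end of each year.
Periodic rate r = 0.019 per year.
PV = PMT × [(1 − (1+r)^−n)/r] = 60,153 × [1 − (1+r)^−34] / r = ¥1,496,467

¥1,496,467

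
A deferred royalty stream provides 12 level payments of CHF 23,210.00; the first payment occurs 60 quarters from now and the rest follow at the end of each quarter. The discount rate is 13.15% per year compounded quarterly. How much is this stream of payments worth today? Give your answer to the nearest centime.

CHF 33,684.63

Ordinary annuity of 12 payments, first payment at period 60.
Periodic rate r = 0.1315/4 per quarter; n is counted in quarters.
The ordinary-annuity PV formula values the stream one period before the first payment (period 59); discount that back 59 periods:
PV₀ = 23,210 × [1 − (1+r)^−12] / r × (1+r)^−59 = CHF 33,684.63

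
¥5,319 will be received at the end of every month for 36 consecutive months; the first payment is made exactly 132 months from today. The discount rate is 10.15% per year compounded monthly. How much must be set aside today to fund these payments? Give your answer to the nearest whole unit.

Ordinary annuity of 36 payments, first payment at period 132.
Periodic rate r = 0.1015/12 per month; n is counted in months.
The ordinary-annuity PV formula values the stream one period before the first payment (period 131); discount that back 131 periods:
PV₀ = 5,319 × [1 − (1+r)^−36] / r × (1+r)^−131 = ¥54,567

¥54,567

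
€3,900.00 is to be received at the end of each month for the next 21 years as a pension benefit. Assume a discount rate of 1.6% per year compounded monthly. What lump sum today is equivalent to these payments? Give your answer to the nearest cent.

€834,259.56

This is an ordinary annuity: 252 payments of €3,900.00 at the end of each month.
Periodic rate r = 0.016/12 per month; n is counted in months.
PV = PMT × [(1 − (1+r)^−n)/r] = 3,900 × [1 − (1+r)^−252] / r = €834,259.56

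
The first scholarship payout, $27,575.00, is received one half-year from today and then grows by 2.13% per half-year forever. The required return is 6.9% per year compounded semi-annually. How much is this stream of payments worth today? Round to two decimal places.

Periodic rate r = 0.069/2 per half-year.
Growing perpetuity (Gordon): PV = PMT₁ / (r − g) = 27,575 / (r − 0.0213) = $2,089,015.15.

$2,089,015.15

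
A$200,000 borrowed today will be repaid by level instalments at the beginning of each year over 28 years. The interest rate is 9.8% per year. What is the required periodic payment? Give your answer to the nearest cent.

Level annuity due; solve PV = PMT × [(1 − (1+r)^−n)/r] × (1+r) for PMT.
Periodic rate r = 0.098 per year.
With n = 28: PMT = 200,000 / ([(1 − (1+r)^−n)/r] × (1+r)) = A$19,255.69

A$19,255.69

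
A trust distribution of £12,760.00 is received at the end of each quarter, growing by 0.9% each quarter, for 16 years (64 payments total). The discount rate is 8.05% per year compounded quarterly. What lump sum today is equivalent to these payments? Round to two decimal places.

£578,416.80

Periodic rate r = 0.0805/4 per quarter; n is counted in quarters.
Growing ordinary annuity: PV = PMT₁ × [1 − ((1+g)/(1+r))^n] / (r − g) = 12,760 × [1 − ((1+0.009)/(1+r))^64] / (r − 0.009) = £578,416.80.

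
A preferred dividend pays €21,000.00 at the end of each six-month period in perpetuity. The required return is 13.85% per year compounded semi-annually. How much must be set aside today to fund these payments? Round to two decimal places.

€303,249.10

Periodic rate r = 0.1385/2 per half-year.
Level perpetuity: PV = PMT / r = 21,000 / (0.1385/2) = €303,249.10.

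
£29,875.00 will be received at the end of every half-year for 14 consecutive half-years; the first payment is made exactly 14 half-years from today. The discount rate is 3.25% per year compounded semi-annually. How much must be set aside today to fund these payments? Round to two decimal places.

£301,190.29

Ordinary annuity of 14 payments, first payment at period 14.
Periodic rate r = 0.0325/2 per half-year; n is counted in half-years.
The ordinary-annuity PV formula values the stream one period before the first payment (period 13); discount that back 13 periods:
PV₀ = 29,875 × [1 − (1+r)^−14] / r × (1+r)^−13 = £301,190.29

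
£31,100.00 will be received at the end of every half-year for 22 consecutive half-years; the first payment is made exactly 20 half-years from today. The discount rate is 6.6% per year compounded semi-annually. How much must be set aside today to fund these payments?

Ordinary annuity of 22 payments, first payment at period 20.
Periodic rate r = 0.066/2 per half-year; n is counted in half-years.
The ordinary-annuity PV formula values the stream one period before the first payment (period 19); discount that back 19 periods:
PV₀ = 31,100 × [1 − (1+r)^−22] / r × (1+r)^−19 = £259,595.71

£259,595.71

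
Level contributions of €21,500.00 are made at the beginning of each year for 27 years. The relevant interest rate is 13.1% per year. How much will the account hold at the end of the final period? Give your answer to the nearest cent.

€4,968,089.35

This is an annuity due: 27 deposits of €21,500.00 at the beginning of each year.
Periodic rate r = 0.131 per year.
FV = PMT × [((1+r)^n − 1)/r] × (1+r) = 21,500 × [(1+r)^27 − 1] / r × (1+r) = €4,968,089.35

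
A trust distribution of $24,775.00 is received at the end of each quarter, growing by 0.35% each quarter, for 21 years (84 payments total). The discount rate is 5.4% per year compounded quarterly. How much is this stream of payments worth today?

Periodic rate r = 0.054/4 per quarter; n is counted in quarters.
Growing ordinary annuity: PV = PMT₁ × [1 − ((1+g)/(1+r))^n] / (r − g) = 24,775 × [1 − ((1+0.0035)/(1+r))^84] / (r − 0.0035) = $1,400,345.35.

$1,400,345.35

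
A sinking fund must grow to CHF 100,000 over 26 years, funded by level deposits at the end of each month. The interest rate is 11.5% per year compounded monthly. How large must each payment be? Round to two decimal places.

CHF 51.51

Level ordinary annuity; solve FV = PMT × [((1+r)^n − 1)/r] for PMT.
Periodic rate r = 0.115/12 per month; n is counted in months.
With n = 312: PMT = 100,000 / ([((1+r)^n − 1)/r]) = CHF 51.51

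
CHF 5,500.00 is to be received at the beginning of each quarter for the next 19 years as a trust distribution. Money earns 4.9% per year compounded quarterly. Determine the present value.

This is an annuity due: 76 payments of CHF 5,500.00 at the beginning of each quarter.
Periodic rate r = 0.049/4 per quarter; n is counted in quarters.
PV = PMT × [(1 − (1+r)^−n)/r] × (1+r) = 5,500 × [1 − (1+r)^−76] / r × (1+r) = CHF 274,326.10

CHF 274,326.10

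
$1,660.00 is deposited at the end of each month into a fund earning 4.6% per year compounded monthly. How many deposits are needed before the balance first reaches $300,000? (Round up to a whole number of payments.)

138 payments

Periodic rate r = 0.046/12 per month; n is counted in months.
Ordinary annuity FV: 300,000 = 1,660 × [((1+r)^n − 1)/r].
(1+r)^n = 1 + 300,000 × r / 1,660, so n = ln(1 + 300,000·r/1,660) / ln(1+r) = 137.58.
Round up to a whole number of payments: n = 138.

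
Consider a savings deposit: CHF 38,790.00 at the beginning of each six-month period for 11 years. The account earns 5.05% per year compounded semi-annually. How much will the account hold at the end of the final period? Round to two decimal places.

This is an annuity due: 22 deposits of CHF 38,790.00 at the beginning of each six-month period.
Periodic rate r = 0.0505/2 per half-year; n is counted in half-years.
FV = PMT × [((1+r)^n − 1)/r] × (1+r) = 38,790 × [(1+r)^22 − 1] / r × (1+r) = CHF 1,151,081.84

CHF 1,151,081.84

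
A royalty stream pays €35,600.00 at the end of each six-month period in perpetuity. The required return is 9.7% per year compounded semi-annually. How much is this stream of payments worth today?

Periodic rate r = 0.097/2 per half-year.
Level perpetuity: PV = PMT / r = 35,600 / (0.097/2) = €734,020.62.

€734,020.62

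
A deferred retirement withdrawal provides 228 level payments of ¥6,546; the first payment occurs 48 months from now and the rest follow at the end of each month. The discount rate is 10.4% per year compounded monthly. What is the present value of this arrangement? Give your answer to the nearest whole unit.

Ordinary annuity of 228 payments, first payment at period 48.
Periodic rate r = 0.104/12 per month; n is counted in months.
The ordinary-annuity PV formula values the stream one period before the first payment (period 47); discount that back 47 periods:
PV₀ = 6,546 × [1 − (1+r)^−228] / r × (1+r)^−47 = ¥433,091

¥433,091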